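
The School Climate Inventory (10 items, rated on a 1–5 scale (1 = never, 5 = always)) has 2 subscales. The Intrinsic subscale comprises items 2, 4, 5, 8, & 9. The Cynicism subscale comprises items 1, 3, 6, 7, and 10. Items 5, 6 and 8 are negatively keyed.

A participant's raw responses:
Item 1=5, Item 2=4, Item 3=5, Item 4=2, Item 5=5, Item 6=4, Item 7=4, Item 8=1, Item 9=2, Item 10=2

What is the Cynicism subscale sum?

18

Cynicism items: 1, 3, 6, 7, 10.
Of these, item 6 is negatively keyed; on a 1–5 scale, reversed = 6 − raw.
  item 1: 5
  item 3: 5
  item 6: 6 − 4 = 2
  item 7: 4
  item 10: 2
Sum = 5 + 5 + 2 + 4 + 2 = 18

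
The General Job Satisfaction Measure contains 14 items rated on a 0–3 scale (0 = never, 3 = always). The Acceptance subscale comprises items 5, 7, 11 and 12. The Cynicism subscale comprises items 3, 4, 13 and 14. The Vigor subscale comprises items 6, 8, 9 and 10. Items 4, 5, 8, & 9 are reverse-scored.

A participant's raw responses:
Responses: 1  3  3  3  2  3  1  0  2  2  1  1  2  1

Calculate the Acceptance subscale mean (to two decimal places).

Acceptance items: 5, 7, 11, 12.
Of these, item 5 is reverse-scored; reversed = (0+3) − raw = 3 − raw.
  item 5: 3 − 2 = 1
  item 7: 1
  item 11: 1
  item 12: 1
Sum = 1 + 1 + 1 + 1 = 4
Mean = 4 / 4 = 1.00

1.00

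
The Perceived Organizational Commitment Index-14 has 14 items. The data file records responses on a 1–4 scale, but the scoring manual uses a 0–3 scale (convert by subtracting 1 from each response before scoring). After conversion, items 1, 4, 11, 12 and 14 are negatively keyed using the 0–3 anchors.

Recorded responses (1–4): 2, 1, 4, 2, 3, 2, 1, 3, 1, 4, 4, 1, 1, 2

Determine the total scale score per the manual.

20

Convert to 0–3: 1, 0, 3, 1, 2, 1, 0, 2, 0, 3, 3, 0, 0, 1
Reverse-coded (on a 0–3 scale, reversed = 3 − raw):
  item 1: 3 − 1 = 2
  item 4: 3 − 1 = 2
  item 11: 3 − 3 = 0
  item 12: 3 − 0 = 3
  item 14: 3 − 1 = 2
Scored: 2, 0, 3, 2, 2, 1, 0, 2, 0, 3, 0, 3, 0, 2
Total = 20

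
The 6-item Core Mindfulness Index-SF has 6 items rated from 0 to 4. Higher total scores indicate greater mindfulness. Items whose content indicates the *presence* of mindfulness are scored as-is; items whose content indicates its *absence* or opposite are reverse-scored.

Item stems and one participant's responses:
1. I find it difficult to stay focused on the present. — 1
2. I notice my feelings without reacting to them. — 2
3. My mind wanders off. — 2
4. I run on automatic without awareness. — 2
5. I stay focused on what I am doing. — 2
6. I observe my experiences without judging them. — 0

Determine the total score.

11

Items 1, 3, 4 describe the absence/opposite of mindfulness → reverse-score.
on a 0–4 scale, reversed = 4 − raw.
  item 1: 4 − 1 = 3
  item 2: 2
  item 3: 4 − 2 = 2
  item 4: 4 − 2 = 2
  item 5: 2
  item 6: 0
Total = 3 + 2 + 2 + 2 + 2 + 0 = 11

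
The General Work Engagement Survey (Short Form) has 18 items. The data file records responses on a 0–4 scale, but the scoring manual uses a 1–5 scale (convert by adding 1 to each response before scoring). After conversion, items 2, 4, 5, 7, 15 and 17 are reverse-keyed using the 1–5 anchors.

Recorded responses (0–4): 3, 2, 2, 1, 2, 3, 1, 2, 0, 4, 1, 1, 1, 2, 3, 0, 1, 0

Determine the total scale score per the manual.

51

Convert to 1–5: 4, 3, 3, 2, 3, 4, 2, 3, 1, 5, 2, 2, 2, 3, 4, 1, 2, 1
Reverse-coded (reversed = (1+5) − raw = 6 − raw):
  item 2: 6 − 3 = 3
  item 4: 6 − 2 = 4
  item 5: 6 − 3 = 3
  item 7: 6 − 2 = 4
  item 15: 6 − 4 = 2
  item 17: 6 − 2 = 4
Scored: 4, 3, 3, 4, 3, 4, 4, 3, 1, 5, 2, 2, 2, 3, 2, 1, 4, 1
Total = 51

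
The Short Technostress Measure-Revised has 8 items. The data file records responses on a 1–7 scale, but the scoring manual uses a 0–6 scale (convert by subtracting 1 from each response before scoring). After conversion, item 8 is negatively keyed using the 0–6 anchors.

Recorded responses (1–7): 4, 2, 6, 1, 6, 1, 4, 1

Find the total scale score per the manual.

23

Convert to 0–6: 3, 1, 5, 0, 5, 0, 3, 0
Reverse-coded (reverse-coded value = 6 − response):
  item 8: 6 − 0 = 6
Scored: 3, 1, 5, 0, 5, 0, 3, 6
Total = 23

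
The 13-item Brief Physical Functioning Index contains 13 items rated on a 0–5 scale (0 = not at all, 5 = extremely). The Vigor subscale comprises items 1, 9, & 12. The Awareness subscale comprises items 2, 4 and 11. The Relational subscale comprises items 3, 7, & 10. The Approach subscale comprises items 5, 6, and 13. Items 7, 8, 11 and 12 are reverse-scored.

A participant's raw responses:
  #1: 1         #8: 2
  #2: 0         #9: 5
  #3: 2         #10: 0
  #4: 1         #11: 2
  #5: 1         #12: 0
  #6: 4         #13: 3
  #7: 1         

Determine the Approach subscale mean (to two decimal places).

Approach items: 5, 6, 13.
  item 5: 1
  item 6: 4
  item 13: 3
Sum = 1 + 4 + 3 = 8
Mean = 8 / 3 = 2.67

2.67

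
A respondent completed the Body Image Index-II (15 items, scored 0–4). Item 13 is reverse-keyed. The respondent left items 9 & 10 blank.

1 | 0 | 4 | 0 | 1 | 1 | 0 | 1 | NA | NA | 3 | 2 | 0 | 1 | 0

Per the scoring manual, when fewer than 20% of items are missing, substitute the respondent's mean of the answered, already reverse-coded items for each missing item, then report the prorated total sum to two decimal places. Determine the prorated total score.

Reverse-coded (reversed = (0+4) − raw = 4 − raw):
  item 13: 4 − 0 = 4
Completed scored items (13 of 15): 1, 0, 4, 0, 1, 1, 0, 1, 3, 2, 4, 1, 0; sum = 18.
Person mean = 18 / 13 ≈ 1.3846
Prorated total = (18 / 13) × 15 = 20.77 (to 2 dp)

20.77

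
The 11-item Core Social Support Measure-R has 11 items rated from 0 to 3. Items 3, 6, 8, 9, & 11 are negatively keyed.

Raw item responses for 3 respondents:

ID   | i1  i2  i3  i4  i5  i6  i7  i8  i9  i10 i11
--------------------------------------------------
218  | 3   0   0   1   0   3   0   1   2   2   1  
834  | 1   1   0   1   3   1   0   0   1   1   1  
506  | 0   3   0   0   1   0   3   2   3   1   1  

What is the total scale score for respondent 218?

Respondent 218 raw: 3, 0, 0, 1, 0, 3, 0, 1, 2, 2, 1.
Reverse-coded (reverse-coded value = 3 − response):
  item 1: 3
  item 2: 0
  item 3: 3 − 0 = 3
  item 4: 1
  item 5: 0
  item 6: 3 − 3 = 0
  item 7: 0
  item 8: 3 − 1 = 2
  item 9: 3 − 2 = 1
  item 10: 2
  item 11: 3 − 1 = 2
Sum = 3 + 0 + 3 + 1 + 0 + 0 + 0 + 2 + 1 + 2 + 2 = 14

14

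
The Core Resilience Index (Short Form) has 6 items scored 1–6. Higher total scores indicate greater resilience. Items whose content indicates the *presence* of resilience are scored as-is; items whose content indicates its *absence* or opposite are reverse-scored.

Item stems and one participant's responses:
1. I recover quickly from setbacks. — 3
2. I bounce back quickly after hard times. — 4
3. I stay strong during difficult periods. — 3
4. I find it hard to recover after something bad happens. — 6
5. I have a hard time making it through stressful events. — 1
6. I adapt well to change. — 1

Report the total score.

Items 4, 5 describe the absence/opposite of resilience → reverse-score.
reversed = (1+6) − raw = 7 − raw.
  item 1: 3
  item 2: 4
  item 3: 3
  item 4: 7 − 6 = 1
  item 5: 7 − 1 = 6
  item 6: 1
Total = 3 + 4 + 3 + 1 + 6 + 1 = 18

18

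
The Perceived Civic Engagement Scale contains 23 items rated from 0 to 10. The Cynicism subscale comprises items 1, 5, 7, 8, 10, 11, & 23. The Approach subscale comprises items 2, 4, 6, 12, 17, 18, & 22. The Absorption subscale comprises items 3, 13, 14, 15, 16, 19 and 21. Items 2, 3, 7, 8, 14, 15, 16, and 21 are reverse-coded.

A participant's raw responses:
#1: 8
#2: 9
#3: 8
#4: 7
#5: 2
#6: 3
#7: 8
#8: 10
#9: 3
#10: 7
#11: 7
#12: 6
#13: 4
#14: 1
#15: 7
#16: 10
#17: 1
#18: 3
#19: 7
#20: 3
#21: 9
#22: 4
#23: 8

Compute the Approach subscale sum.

Approach items: 2, 4, 6, 12, 17, 18, 22.
Of these, item 2 is reverse-coded; reverse-coded value = 10 − response.
  item 2: 10 − 9 = 1
  item 4: 7
  item 6: 3
  item 12: 6
  item 17: 1
  item 18: 3
  item 22: 4
Sum = 1 + 7 + 3 + 6 + 1 + 3 + 4 = 25

25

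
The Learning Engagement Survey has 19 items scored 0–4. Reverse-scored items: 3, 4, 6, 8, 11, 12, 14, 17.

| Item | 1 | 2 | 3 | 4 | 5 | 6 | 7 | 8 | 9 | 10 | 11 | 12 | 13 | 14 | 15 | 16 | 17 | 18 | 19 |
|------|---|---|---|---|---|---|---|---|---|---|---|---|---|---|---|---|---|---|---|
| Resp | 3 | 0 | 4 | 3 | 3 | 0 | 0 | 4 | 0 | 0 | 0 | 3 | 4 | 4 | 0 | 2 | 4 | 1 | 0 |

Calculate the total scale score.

Raw sum = 35. Reverse-scored items: 3, 4, 6, 8, 11, 12, 14, 17; their raw sum = 22.
Each reversal replaces raw with 4 − raw, changing the total by 4 − 2·raw per item.
Total = 35 + 8·4 − 2·22 = 35 + 32 − 44 = 23

23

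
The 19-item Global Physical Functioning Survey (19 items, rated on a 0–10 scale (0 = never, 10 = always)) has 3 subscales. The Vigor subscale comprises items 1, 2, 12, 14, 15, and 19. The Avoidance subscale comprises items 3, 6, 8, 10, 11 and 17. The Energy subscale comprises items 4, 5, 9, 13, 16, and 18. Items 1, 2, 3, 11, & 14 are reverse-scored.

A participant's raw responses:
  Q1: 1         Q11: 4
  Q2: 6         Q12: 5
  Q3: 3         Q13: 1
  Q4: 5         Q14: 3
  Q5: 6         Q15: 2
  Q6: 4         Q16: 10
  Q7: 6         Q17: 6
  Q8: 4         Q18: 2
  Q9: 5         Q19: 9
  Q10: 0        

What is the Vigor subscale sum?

36

Vigor items: 1, 2, 12, 14, 15, 19.
Of these, items 1, 2 and 14 are reverse-scored; on a 0–10 scale, reversed = 10 − raw.
  item 1: 10 − 1 = 9
  item 2: 10 − 6 = 4
  item 12: 5
  item 14: 10 − 3 = 7
  item 15: 2
  item 19: 9
Sum = 9 + 4 + 5 + 7 + 2 + 9 = 36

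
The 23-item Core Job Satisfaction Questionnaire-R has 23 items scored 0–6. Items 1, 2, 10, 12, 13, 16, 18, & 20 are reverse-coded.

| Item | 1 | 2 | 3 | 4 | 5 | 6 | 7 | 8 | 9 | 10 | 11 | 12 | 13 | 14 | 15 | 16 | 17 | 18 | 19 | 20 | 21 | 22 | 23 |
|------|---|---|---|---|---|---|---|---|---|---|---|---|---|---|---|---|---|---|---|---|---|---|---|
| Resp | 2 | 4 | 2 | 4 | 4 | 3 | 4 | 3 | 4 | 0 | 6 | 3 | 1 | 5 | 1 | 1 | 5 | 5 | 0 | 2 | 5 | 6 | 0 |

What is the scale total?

Apply reverse scoring (reverse-coded value = 6 − response):
  item 1: 6 − 2 = 4
  item 2: 6 − 4 = 2
  item 10: 6 − 0 = 6
  item 12: 6 − 3 = 3
  item 13: 6 − 1 = 5
  item 16: 6 − 1 = 5
  item 18: 6 − 5 = 1
  item 20: 6 − 2 = 4
Scored responses: 4, 2, 2, 4, 4, 3, 4, 3, 4, 6, 6, 3, 5, 5, 1, 5, 5, 1, 0, 4, 5, 6, 0
Total = 4 + 2 + 2 + 4 + 4 + 3 + 4 + 3 + 4 + 6 + 6 + 3 + 5 + 5 + 1 + 5 + 5 + 1 + 0 + 4 + 5 + 6 + 0 = 82

82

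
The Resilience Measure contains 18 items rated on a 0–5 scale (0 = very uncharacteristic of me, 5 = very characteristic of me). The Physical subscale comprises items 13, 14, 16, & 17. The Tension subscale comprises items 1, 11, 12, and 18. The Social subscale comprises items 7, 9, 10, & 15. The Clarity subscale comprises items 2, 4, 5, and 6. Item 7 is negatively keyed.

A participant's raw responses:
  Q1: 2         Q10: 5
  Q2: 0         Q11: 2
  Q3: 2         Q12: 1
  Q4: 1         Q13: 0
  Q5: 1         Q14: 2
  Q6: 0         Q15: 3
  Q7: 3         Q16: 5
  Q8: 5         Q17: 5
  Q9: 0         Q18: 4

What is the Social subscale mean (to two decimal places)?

Social items: 7, 9, 10, 15.
Of these, item 7 is negatively keyed; reverse-coded value = 5 − response.
  item 7: 5 − 3 = 2
  item 9: 0
  item 10: 5
  item 15: 3
Sum = 2 + 0 + 5 + 3 = 10
Mean = 10 / 4 = 2.50

2.50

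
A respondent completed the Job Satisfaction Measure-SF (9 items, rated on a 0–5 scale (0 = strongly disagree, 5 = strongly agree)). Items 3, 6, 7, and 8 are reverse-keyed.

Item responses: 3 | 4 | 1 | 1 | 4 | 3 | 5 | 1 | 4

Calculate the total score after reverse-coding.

Apply reverse scoring (on a 0–5 scale, reversed = 5 − raw):
  item 3: 5 − 1 = 4
  item 6: 5 − 3 = 2
  item 7: 5 − 5 = 0
  item 8: 5 − 1 = 4
Scored items: 3, 4, 4, 1, 4, 2, 0, 4, 4
Total = 3 + 4 + 4 + 1 + 4 + 2 + 0 + 4 + 4 = 26

26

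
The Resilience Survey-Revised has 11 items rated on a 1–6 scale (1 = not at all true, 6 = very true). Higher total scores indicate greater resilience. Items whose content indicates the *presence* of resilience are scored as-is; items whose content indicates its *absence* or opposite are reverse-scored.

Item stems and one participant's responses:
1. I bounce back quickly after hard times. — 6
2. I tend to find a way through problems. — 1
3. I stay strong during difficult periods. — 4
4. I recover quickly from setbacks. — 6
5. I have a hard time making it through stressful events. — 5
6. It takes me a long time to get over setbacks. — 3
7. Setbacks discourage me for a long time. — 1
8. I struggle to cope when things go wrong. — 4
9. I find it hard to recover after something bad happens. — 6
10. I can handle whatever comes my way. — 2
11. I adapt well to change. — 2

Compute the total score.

Items 5, 6, 7, 8, 9 describe the absence/opposite of resilience → reverse-score.
on a 1–6 scale, reversed = 7 − raw.
  item 1: 6
  item 2: 1
  item 3: 4
  item 4: 6
  item 5: 7 − 5 = 2
  item 6: 7 − 3 = 4
  item 7: 7 − 1 = 6
  item 8: 7 − 4 = 3
  item 9: 7 − 6 = 1
  item 10: 2
  item 11: 2
Total = 6 + 1 + 4 + 6 + 2 + 4 + 6 + 3 + 1 + 2 + 2 = 37

37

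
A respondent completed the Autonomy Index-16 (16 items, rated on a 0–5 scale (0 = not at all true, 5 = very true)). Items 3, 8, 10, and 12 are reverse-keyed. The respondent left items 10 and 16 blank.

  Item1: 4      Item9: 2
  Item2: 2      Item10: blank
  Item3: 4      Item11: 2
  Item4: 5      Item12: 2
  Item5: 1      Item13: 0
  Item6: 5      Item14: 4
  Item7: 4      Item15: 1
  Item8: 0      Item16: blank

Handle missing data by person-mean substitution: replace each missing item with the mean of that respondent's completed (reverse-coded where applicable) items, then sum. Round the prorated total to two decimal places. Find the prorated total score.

Reverse-coded (on a 0–5 scale, reversed = 5 − raw):
  item 3: 5 − 4 = 1
  item 8: 5 − 0 = 5
  item 12: 5 − 2 = 3
Completed scored items (14 of 16): 4, 2, 1, 5, 1, 5, 4, 5, 2, 2, 3, 0, 4, 1; sum = 39.
Person mean = 39 / 14 ≈ 2.7857
Prorated total = (39 / 14) × 16 = 44.57 (to 2 dp)

44.57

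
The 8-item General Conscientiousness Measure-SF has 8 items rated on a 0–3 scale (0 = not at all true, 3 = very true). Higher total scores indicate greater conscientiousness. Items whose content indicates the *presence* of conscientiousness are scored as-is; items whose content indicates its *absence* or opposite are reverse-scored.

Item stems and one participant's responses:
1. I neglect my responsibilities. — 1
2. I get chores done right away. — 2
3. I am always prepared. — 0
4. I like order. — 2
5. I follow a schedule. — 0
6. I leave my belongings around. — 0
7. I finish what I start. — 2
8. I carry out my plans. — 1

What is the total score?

Items 1, 6 describe the absence/opposite of conscientiousness → reverse-score.
reversed = (0+3) − raw = 3 − raw.
  item 1: 3 − 1 = 2
  item 2: 2
  item 3: 0
  item 4: 2
  item 5: 0
  item 6: 3 − 0 = 3
  item 7: 2
  item 8: 1
Total = 2 + 2 + 0 + 2 + 0 + 3 + 2 + 1 = 12

12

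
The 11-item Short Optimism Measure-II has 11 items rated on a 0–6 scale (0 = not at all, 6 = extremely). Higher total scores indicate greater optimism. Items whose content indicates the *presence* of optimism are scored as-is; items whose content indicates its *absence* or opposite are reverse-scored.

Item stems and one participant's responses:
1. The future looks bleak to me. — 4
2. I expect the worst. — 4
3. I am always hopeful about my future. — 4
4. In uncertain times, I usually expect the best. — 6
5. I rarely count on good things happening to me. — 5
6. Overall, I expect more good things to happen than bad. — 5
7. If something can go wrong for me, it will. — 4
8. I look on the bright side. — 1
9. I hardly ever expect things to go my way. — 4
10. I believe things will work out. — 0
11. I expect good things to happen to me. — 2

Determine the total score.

Items 1, 2, 5, 7, 9 describe the absence/opposite of optimism → reverse-score.
on a 0–6 scale, reversed = 6 − raw.
  item 1: 6 − 4 = 2
  item 2: 6 − 4 = 2
  item 3: 4
  item 4: 6
  item 5: 6 − 5 = 1
  item 6: 5
  item 7: 6 − 4 = 2
  item 8: 1
  item 9: 6 − 4 = 2
  item 10: 0
  item 11: 2
Total = 2 + 2 + 4 + 6 + 1 + 5 + 2 + 1 + 2 + 0 + 2 = 27

27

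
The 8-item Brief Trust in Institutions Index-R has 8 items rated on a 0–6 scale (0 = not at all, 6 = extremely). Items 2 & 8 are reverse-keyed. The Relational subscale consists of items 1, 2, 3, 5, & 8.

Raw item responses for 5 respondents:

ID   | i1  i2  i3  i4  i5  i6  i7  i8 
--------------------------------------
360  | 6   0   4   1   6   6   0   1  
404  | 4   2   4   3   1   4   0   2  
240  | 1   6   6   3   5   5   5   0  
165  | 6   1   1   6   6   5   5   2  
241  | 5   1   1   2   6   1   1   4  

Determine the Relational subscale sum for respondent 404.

17

Respondent 404 raw: 4, 2, 4, 3, 1, 4, 0, 2.
Relational items: 1, 2, 3, 5, 8.
Reverse-coded (reverse-coded value = 6 − response):
  item 1: 4
  item 2: 6 − 2 = 4
  item 3: 4
  item 5: 1
  item 8: 6 − 2 = 4
Sum = 4 + 4 + 4 + 1 + 4 = 17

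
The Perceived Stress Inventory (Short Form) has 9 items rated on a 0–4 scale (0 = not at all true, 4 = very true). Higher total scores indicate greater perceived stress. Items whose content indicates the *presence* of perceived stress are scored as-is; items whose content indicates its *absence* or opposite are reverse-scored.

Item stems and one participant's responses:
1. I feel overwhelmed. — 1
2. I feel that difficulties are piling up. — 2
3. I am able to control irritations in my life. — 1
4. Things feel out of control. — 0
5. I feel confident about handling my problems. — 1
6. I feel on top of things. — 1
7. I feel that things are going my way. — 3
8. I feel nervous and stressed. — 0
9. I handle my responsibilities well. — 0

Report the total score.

Items 3, 5, 6, 7, 9 describe the absence/opposite of perceived stress → reverse-score.
on a 0–4 scale, reversed = 4 − raw.
  item 1: 1
  item 2: 2
  item 3: 4 − 1 = 3
  item 4: 0
  item 5: 4 − 1 = 3
  item 6: 4 − 1 = 3
  item 7: 4 − 3 = 1
  item 8: 0
  item 9: 4 − 0 = 4
Total = 1 + 2 + 3 + 0 + 3 + 3 + 1 + 0 + 4 = 17

17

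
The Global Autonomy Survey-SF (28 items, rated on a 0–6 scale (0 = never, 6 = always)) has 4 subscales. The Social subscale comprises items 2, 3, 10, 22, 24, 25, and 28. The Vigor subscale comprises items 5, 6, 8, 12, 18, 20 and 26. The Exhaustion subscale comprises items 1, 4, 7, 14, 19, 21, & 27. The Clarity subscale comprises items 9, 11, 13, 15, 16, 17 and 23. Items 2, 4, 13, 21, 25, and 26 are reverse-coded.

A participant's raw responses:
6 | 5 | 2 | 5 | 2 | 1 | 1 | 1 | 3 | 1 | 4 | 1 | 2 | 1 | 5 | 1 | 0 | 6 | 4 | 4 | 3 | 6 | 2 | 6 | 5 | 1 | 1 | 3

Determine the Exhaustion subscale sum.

17

Exhaustion items: 1, 4, 7, 14, 19, 21, 27.
Of these, items 4 & 21 are reverse-coded; reversed = (0+6) − raw = 6 − raw.
  item 1: 6
  item 4: 6 − 5 = 1
  item 7: 1
  item 14: 1
  item 19: 4
  item 21: 6 − 3 = 3
  item 27: 1
Sum = 6 + 1 + 1 + 1 + 4 + 3 + 1 = 17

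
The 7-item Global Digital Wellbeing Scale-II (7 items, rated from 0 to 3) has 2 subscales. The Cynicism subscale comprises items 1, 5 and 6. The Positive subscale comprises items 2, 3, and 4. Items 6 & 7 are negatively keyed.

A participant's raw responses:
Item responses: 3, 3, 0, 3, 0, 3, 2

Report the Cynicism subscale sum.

3

Cynicism items: 1, 5, 6.
Of these, item 6 is negatively keyed; reversed = (0+3) − raw = 3 − raw.
  item 1: 3
  item 5: 0
  item 6: 3 − 3 = 0
Sum = 3 + 0 + 0 = 3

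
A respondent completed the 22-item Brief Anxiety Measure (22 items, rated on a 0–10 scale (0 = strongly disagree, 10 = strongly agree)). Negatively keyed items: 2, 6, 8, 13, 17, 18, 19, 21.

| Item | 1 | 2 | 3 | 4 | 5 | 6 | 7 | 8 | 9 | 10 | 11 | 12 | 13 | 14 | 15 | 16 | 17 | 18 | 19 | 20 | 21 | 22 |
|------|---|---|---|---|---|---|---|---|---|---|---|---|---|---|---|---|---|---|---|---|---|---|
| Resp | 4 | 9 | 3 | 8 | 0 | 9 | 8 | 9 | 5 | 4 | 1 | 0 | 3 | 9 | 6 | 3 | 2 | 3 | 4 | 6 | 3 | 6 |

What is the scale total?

Reversing items 2, 6, 8, 13, 17, 18, 19 and 21 with 10 − raw:
Total = 4 + (10−9) + 3 + 8 + 0 + (10−9) + 8 + (10−9) + 5 + 4 + 1 + 0 + (10−3) + 9 + 6 + 3 + (10−2) + (10−3) + (10−4) + 6 + (10−3) + 6
      = 4 + 1 + 3 + 8 + 0 + 1 + 8 + 1 + 5 + 4 + 1 + 0 + 7 + 9 + 6 + 3 + 8 + 7 + 6 + 6 + 7 + 6 = 101

101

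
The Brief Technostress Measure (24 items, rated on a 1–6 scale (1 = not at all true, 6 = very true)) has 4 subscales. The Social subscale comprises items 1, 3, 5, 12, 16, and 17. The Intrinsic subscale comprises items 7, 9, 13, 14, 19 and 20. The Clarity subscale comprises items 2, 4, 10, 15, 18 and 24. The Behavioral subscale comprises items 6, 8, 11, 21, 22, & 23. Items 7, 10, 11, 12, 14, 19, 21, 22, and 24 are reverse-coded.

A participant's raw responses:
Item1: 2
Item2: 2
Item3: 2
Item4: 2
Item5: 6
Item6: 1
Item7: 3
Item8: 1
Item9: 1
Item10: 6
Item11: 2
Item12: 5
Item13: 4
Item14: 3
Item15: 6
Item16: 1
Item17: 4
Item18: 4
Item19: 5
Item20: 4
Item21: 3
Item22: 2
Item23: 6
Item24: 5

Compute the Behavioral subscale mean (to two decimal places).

Behavioral items: 6, 8, 11, 21, 22, 23.
Of these, items 11, 21, & 22 are reverse-coded; reversed = (1+6) − raw = 7 − raw.
  item 6: 1
  item 8: 1
  item 11: 7 − 2 = 5
  item 21: 7 − 3 = 4
  item 22: 7 − 2 = 5
  item 23: 6
Sum = 1 + 1 + 5 + 4 + 5 + 6 = 22
Mean = 22 / 6 = 3.67

3.67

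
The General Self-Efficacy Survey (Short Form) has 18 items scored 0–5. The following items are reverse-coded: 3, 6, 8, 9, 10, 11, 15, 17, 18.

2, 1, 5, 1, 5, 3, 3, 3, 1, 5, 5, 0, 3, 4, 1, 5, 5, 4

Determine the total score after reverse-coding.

37

Reverse-coded items use 5 − raw:
  item 3: 5 − 5 = 0
  item 6: 5 − 3 = 2
  item 8: 5 − 3 = 2
  item 9: 5 − 1 = 4
  item 10: 5 − 5 = 0
  item 11: 5 − 5 = 0
  item 15: 5 − 1 = 4
  item 17: 5 − 5 = 0
  item 18: 5 − 4 = 1
Scored responses: 2, 1, 0, 1, 5, 2, 3, 2, 4, 0, 0, 0, 3, 4, 4, 5, 0, 1
Total = 2 + 1 + 0 + 1 + 5 + 2 + 3 + 2 + 4 + 0 + 0 + 0 + 3 + 4 + 4 + 5 + 0 + 1 = 37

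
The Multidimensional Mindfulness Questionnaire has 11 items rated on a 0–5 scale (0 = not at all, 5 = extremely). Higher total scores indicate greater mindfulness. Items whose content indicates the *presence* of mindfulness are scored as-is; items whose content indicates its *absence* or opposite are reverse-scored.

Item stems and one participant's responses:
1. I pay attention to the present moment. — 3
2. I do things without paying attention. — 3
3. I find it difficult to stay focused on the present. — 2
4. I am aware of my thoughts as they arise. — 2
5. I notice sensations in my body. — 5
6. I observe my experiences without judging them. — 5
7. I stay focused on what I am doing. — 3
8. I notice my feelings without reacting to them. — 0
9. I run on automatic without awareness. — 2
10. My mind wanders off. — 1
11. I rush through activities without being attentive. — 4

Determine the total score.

Items 2, 3, 9, 10, 11 describe the absence/opposite of mindfulness → reverse-score.
reversed = (0+5) − raw = 5 − raw.
  item 1: 3
  item 2: 5 − 3 = 2
  item 3: 5 − 2 = 3
  item 4: 2
  item 5: 5
  item 6: 5
  item 7: 3
  item 8: 0
  item 9: 5 − 2 = 3
  item 10: 5 − 1 = 4
  item 11: 5 − 4 = 1
Total = 3 + 2 + 3 + 2 + 5 + 5 + 3 + 0 + 3 + 4 + 1 = 31

31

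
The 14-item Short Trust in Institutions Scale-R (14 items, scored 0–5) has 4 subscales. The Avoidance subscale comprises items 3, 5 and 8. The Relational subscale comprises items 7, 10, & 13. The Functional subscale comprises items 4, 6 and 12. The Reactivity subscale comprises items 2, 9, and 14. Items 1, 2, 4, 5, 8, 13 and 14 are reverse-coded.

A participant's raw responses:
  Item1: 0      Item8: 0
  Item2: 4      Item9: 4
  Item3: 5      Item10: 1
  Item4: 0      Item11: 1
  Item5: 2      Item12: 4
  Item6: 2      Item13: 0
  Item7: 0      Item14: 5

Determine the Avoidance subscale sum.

Avoidance items: 3, 5, 8.
Of these, items 5 and 8 are reverse-coded; reversed = (0+5) − raw = 5 − raw.
  item 3: 5
  item 5: 5 − 2 = 3
  item 8: 5 − 0 = 5
Sum = 5 + 3 + 5 = 13

13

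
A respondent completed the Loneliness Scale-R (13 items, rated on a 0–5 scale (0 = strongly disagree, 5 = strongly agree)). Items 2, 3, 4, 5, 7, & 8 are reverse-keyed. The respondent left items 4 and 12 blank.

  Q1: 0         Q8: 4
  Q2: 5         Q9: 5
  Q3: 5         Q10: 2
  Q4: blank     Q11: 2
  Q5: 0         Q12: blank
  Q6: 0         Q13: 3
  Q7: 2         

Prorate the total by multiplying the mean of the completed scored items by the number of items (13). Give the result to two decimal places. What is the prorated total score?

24.82

Reverse-coded (reverse-coded value = 5 − response):
  item 2: 5 − 5 = 0
  item 3: 5 − 5 = 0
  item 5: 5 − 0 = 5
  item 7: 5 − 2 = 3
  item 8: 5 − 4 = 1
Completed scored items (11 of 13): 0, 0, 0, 5, 0, 3, 1, 5, 2, 2, 3; sum = 21.
Person mean = 21 / 11 ≈ 1.9091
Prorated total = (21 / 11) × 13 = 24.82 (to 2 dp)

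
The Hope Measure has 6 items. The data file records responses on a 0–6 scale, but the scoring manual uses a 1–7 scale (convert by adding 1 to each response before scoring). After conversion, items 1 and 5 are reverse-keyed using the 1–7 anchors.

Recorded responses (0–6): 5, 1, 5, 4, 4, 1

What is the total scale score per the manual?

Convert to 1–7: 6, 2, 6, 5, 5, 2
Reverse-coded (reverse-coded value = 8 − response):
  item 1: 8 − 6 = 2
  item 5: 8 − 5 = 3
Scored: 2, 2, 6, 5, 3, 2
Total = 20

20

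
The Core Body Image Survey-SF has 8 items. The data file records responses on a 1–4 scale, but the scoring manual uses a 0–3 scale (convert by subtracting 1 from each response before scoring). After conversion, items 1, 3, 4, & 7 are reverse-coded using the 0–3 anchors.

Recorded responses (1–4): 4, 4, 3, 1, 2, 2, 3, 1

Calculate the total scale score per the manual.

Convert to 0–3: 3, 3, 2, 0, 1, 1, 2, 0
Reverse-coded (on a 0–3 scale, reversed = 3 − raw):
  item 1: 3 − 3 = 0
  item 3: 3 − 2 = 1
  item 4: 3 − 0 = 3
  item 7: 3 − 2 = 1
Scored: 0, 3, 1, 3, 1, 1, 1, 0
Total = 10

10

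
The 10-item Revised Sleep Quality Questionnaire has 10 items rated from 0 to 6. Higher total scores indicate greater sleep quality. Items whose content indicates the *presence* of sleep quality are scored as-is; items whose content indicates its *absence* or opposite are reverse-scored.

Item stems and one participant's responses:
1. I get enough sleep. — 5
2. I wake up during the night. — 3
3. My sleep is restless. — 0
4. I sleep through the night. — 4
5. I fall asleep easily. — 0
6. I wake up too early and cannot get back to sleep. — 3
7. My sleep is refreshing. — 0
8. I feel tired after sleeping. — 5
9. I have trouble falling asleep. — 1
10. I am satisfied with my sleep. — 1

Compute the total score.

Items 2, 3, 6, 8, 9 describe the absence/opposite of sleep quality → reverse-score.
on a 0–6 scale, reversed = 6 − raw.
  item 1: 5
  item 2: 6 − 3 = 3
  item 3: 6 − 0 = 6
  item 4: 4
  item 5: 0
  item 6: 6 − 3 = 3
  item 7: 0
  item 8: 6 − 5 = 1
  item 9: 6 − 1 = 5
  item 10: 1
Total = 5 + 3 + 6 + 4 + 0 + 3 + 0 + 1 + 5 + 1 = 28

28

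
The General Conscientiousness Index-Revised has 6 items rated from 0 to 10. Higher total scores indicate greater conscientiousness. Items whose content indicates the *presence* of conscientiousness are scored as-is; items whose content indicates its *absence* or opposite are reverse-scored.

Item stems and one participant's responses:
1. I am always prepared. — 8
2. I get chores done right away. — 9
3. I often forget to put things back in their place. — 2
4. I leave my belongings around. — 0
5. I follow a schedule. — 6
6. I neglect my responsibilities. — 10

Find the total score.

41

Items 3, 4, 6 describe the absence/opposite of conscientiousness → reverse-score.
on a 0–10 scale, reversed = 10 − raw.
  item 1: 8
  item 2: 9
  item 3: 10 − 2 = 8
  item 4: 10 − 0 = 10
  item 5: 6
  item 6: 10 − 10 = 0
Total = 8 + 9 + 8 + 10 + 6 + 0 = 41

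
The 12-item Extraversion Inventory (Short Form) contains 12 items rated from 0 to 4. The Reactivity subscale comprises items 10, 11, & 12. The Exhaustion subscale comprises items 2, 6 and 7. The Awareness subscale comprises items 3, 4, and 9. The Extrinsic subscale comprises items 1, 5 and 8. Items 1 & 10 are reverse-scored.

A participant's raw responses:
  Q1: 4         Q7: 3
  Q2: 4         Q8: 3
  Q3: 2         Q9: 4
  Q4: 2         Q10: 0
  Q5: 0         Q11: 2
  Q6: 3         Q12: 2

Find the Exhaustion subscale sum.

10

Exhaustion items: 2, 6, 7.
  item 2: 4
  item 6: 3
  item 7: 3
Sum = 4 + 3 + 3 = 10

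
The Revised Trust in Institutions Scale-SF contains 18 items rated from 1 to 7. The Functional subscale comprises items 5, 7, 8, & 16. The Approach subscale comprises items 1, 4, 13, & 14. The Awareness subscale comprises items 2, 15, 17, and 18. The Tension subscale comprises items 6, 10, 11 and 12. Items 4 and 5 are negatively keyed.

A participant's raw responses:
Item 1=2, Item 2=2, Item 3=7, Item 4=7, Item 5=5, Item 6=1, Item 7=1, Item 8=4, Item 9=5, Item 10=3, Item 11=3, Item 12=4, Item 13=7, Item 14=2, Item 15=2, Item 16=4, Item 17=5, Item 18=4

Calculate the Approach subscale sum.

Approach items: 1, 4, 13, 14.
Of these, item 4 is negatively keyed; reversed = (1+7) − raw = 8 − raw.
  item 1: 2
  item 4: 8 − 7 = 1
  item 13: 7
  item 14: 2
Sum = 2 + 1 + 7 + 2 = 12

12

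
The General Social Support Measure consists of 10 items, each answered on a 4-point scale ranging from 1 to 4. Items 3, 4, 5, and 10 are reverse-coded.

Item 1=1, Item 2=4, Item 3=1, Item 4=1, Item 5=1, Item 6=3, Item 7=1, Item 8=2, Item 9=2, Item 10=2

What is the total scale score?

28

Reverse-coded items use 5 − raw:
  item 3: 5 − 1 = 4
  item 4: 5 − 1 = 4
  item 5: 5 − 1 = 4
  item 10: 5 − 2 = 3
After reverse-coding: 1, 4, 4, 4, 4, 3, 1, 2, 2, 3
Total = 1 + 4 + 4 + 4 + 4 + 3 + 1 + 2 + 2 + 3 = 28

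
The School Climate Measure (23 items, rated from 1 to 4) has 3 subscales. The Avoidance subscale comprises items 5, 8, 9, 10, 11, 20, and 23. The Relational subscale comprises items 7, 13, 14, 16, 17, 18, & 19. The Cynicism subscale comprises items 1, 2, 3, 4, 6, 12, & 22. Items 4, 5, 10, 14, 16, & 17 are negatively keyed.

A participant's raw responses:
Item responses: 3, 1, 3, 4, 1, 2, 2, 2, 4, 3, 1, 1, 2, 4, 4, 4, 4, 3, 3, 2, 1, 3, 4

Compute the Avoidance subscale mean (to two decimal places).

2.71

Avoidance items: 5, 8, 9, 10, 11, 20, 23.
Of these, items 5 & 10 are negatively keyed; reversed = (1+4) − raw = 5 − raw.
  item 5: 5 − 1 = 4
  item 8: 2
  item 9: 4
  item 10: 5 − 3 = 2
  item 11: 1
  item 20: 2
  item 23: 4
Sum = 4 + 2 + 4 + 2 + 1 + 2 + 4 = 19
Mean = 19 / 7 = 2.71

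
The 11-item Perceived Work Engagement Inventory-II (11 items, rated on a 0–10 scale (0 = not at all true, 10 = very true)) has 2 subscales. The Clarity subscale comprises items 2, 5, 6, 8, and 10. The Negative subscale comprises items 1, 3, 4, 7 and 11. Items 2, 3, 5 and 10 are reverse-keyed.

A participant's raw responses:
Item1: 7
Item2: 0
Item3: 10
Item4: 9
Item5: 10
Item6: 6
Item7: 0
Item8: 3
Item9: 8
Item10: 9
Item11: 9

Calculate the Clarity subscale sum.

Clarity items: 2, 5, 6, 8, 10.
Of these, items 2, 5 and 10 are reverse-keyed; on a 0–10 scale, reversed = 10 − raw.
  item 2: 10 − 0 = 10
  item 5: 10 − 10 = 0
  item 6: 6
  item 8: 3
  item 10: 10 − 9 = 1
Sum = 10 + 0 + 6 + 3 + 1 = 20

20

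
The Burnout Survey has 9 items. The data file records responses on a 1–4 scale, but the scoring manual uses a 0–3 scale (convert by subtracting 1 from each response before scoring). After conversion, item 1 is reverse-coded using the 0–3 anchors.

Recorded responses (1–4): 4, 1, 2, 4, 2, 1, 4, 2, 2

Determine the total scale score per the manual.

10

Convert to 0–3: 3, 0, 1, 3, 1, 0, 3, 1, 1
Reverse-coded (on a 0–3 scale, reversed = 3 − raw):
  item 1: 3 − 3 = 0
Scored: 0, 0, 1, 3, 1, 0, 3, 1, 1
Total = 10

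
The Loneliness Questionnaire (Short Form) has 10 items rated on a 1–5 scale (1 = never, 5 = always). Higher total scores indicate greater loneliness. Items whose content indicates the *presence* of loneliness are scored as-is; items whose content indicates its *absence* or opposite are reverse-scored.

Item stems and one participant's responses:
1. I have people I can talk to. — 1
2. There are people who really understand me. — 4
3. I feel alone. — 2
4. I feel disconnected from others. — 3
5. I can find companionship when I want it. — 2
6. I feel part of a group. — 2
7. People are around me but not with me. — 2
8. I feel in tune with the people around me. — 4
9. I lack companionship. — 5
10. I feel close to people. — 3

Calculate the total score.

Items 1, 2, 5, 6, 8, 10 describe the absence/opposite of loneliness → reverse-score.
reversed = (1+5) − raw = 6 − raw.
  item 1: 6 − 1 = 5
  item 2: 6 − 4 = 2
  item 3: 2
  item 4: 3
  item 5: 6 − 2 = 4
  item 6: 6 − 2 = 4
  item 7: 2
  item 8: 6 − 4 = 2
  item 9: 5
  item 10: 6 − 3 = 3
Total = 5 + 2 + 2 + 3 + 4 + 4 + 2 + 2 + 5 + 3 = 32

32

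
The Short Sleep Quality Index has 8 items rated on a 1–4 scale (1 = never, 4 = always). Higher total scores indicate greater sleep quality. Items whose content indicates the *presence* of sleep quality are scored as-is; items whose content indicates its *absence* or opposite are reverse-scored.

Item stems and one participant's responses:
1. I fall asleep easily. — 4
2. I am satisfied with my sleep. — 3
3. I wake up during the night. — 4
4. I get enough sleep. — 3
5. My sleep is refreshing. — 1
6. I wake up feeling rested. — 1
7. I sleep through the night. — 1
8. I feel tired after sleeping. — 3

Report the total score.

16

Items 3, 8 describe the absence/opposite of sleep quality → reverse-score.
on a 1–4 scale, reversed = 5 − raw.
  item 1: 4
  item 2: 3
  item 3: 5 − 4 = 1
  item 4: 3
  item 5: 1
  item 6: 1
  item 7: 1
  item 8: 5 − 3 = 2
Total = 4 + 3 + 1 + 3 + 1 + 1 + 1 + 2 = 16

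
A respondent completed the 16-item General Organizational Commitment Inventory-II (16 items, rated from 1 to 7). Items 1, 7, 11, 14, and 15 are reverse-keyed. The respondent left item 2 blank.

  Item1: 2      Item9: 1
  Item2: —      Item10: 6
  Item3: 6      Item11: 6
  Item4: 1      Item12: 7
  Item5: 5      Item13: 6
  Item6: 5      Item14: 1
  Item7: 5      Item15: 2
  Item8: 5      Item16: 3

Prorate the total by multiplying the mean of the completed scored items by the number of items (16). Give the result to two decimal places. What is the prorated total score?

73.60

Reverse-coded (reversed = (1+7) − raw = 8 − raw):
  item 1: 8 − 2 = 6
  item 7: 8 − 5 = 3
  item 11: 8 − 6 = 2
  item 14: 8 − 1 = 7
  item 15: 8 − 2 = 6
Completed scored items (15 of 16): 6, 6, 1, 5, 5, 3, 5, 1, 6, 2, 7, 6, 7, 6, 3; sum = 69.
Person mean = 69 / 15 ≈ 4.6000
Prorated total = (69 / 15) × 16 = 73.60 (to 2 dp)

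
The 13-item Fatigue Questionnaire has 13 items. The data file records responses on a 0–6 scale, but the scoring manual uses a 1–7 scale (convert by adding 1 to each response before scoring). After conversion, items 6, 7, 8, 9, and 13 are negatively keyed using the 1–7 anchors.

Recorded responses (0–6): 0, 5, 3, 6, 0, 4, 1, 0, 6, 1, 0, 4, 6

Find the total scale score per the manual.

45

Convert to 1–7: 1, 6, 4, 7, 1, 5, 2, 1, 7, 2, 1, 5, 7
Reverse-coded (reversed = (1+7) − raw = 8 − raw):
  item 6: 8 − 5 = 3
  item 7: 8 − 2 = 6
  item 8: 8 − 1 = 7
  item 9: 8 − 7 = 1
  item 13: 8 − 7 = 1
Scored: 1, 6, 4, 7, 1, 3, 6, 7, 1, 2, 1, 5, 1
Total = 45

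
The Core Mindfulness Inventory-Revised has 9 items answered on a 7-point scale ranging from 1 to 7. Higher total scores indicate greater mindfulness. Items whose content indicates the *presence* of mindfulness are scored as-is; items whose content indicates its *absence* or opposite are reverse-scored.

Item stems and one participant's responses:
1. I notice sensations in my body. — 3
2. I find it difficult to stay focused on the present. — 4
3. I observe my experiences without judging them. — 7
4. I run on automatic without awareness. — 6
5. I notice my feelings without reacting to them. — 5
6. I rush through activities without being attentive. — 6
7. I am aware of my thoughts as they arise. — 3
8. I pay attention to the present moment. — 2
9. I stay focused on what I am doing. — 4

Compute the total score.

Items 2, 4, 6 describe the absence/opposite of mindfulness → reverse-score.
reversed = (1+7) − raw = 8 − raw.
  item 1: 3
  item 2: 8 − 4 = 4
  item 3: 7
  item 4: 8 − 6 = 2
  item 5: 5
  item 6: 8 − 6 = 2
  item 7: 3
  item 8: 2
  item 9: 4
Total = 3 + 4 + 7 + 2 + 5 + 2 + 3 + 2 + 4 = 32

32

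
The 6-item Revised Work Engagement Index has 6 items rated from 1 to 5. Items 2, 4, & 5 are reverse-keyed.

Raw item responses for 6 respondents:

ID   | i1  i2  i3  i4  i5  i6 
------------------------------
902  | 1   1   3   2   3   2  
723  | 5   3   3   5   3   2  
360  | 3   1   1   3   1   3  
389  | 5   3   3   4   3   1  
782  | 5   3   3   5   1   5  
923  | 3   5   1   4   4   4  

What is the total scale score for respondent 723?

Respondent 723 raw: 5, 3, 3, 5, 3, 2.
Reverse-coded (reverse-coded value = 6 − response):
  item 1: 5
  item 2: 6 − 3 = 3
  item 3: 3
  item 4: 6 − 5 = 1
  item 5: 6 − 3 = 3
  item 6: 2
Sum = 5 + 3 + 3 + 1 + 3 + 2 = 17

17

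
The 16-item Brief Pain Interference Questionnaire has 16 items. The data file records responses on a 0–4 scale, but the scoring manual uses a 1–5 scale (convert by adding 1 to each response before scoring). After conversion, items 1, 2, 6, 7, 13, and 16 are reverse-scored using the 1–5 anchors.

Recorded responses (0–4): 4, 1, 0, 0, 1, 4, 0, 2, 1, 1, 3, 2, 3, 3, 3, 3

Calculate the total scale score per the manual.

41

Convert to 1–5: 5, 2, 1, 1, 2, 5, 1, 3, 2, 2, 4, 3, 4, 4, 4, 4
Reverse-coded (on a 1–5 scale, reversed = 6 − raw):
  item 1: 6 − 5 = 1
  item 2: 6 − 2 = 4
  item 6: 6 − 5 = 1
  item 7: 6 − 1 = 5
  item 13: 6 − 4 = 2
  item 16: 6 − 4 = 2
Scored: 1, 4, 1, 1, 2, 1, 5, 3, 2, 2, 4, 3, 2, 4, 4, 2
Total = 41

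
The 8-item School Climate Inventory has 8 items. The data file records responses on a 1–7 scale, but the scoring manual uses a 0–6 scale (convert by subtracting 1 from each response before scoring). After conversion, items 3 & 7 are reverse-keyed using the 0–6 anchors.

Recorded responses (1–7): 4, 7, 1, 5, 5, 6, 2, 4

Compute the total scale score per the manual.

36

Convert to 0–6: 3, 6, 0, 4, 4, 5, 1, 3
Reverse-coded (reverse-coded value = 6 − response):
  item 3: 6 − 0 = 6
  item 7: 6 − 1 = 5
Scored: 3, 6, 6, 4, 4, 5, 5, 3
Total = 36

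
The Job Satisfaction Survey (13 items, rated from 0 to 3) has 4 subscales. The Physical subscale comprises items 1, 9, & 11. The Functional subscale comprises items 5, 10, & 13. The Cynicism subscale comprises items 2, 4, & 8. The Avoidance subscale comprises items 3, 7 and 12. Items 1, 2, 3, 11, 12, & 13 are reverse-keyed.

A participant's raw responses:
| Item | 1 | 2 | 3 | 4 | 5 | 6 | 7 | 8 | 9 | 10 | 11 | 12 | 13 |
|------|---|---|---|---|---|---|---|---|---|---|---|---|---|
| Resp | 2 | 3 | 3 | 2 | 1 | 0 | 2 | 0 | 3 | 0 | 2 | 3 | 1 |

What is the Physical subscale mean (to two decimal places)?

Physical items: 1, 9, 11.
Of these, items 1 & 11 are reverse-keyed; reverse-coded value = 3 − response.
  item 1: 3 − 2 = 1
  item 9: 3
  item 11: 3 − 2 = 1
Sum = 1 + 3 + 1 = 5
Mean = 5 / 3 = 1.67

1.67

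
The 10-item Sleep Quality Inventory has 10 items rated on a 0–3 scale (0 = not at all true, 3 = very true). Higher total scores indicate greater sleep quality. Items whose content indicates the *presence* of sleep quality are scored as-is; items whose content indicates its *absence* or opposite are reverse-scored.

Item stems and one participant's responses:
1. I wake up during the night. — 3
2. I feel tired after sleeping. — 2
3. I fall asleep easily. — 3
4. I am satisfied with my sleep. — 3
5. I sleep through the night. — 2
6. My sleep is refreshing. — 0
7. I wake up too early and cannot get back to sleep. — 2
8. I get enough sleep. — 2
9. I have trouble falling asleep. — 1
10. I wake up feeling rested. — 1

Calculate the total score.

15

Items 1, 2, 7, 9 describe the absence/opposite of sleep quality → reverse-score.
reverse-coded value = 3 − response.
  item 1: 3 − 3 = 0
  item 2: 3 − 2 = 1
  item 3: 3
  item 4: 3
  item 5: 2
  item 6: 0
  item 7: 3 − 2 = 1
  item 8: 2
  item 9: 3 − 1 = 2
  item 10: 1
Total = 0 + 1 + 3 + 3 + 2 + 0 + 1 + 2 + 2 + 1 = 15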